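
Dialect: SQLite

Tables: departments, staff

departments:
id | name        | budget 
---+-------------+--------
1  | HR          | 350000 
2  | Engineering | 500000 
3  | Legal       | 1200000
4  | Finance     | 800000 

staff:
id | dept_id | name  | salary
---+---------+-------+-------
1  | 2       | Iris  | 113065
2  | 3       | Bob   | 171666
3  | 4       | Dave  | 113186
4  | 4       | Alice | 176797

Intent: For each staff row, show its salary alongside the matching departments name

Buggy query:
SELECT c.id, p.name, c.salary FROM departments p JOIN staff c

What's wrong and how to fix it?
Bug: Missing join condition: each staff row is matched to all departments rows instead of just its own

Fix: Specify the join condition linking the foreign key to the parent id

Corrected query:
SELECT c.id, p.name, c.salary FROM departments p JOIN staff c ON c.dept_id = p.id

Result:
id | name        | salary
---+-------------+-------
1  | Engineering | 113065
2  | Legal       | 171666
3  | Finance     | 113186
4  | Finance     | 176797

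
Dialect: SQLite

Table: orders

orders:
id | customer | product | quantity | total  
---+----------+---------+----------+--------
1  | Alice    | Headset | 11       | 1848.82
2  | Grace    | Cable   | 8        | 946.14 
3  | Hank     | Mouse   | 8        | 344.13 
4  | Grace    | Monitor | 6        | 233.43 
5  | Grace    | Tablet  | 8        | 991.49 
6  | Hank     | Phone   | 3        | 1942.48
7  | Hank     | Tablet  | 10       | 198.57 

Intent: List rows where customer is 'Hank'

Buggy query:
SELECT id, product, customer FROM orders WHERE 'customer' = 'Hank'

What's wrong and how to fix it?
Bug: 'customer' in single quotes is a string literal, not the column; the comparison is literal-vs-literal and never true

Fix: Reference the column as customer without single quotes

Corrected query:
SELECT id, product, customer FROM orders WHERE customer = 'Hank'

Result:
id | product | customer
---+---------+---------
3  | Mouse   | Hank    
6  | Phone   | Hank    
7  | Tablet  | Hank    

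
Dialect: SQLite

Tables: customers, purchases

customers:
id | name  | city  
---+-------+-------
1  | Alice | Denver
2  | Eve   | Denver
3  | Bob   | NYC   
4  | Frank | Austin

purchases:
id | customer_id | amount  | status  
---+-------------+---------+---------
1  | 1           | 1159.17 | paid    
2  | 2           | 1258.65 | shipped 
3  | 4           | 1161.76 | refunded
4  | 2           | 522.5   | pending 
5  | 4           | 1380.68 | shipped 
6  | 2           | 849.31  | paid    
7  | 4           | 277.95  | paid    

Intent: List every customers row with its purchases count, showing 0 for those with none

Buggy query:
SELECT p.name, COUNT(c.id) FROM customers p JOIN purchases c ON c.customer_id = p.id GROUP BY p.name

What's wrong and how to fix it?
Bug: INNER JOIN drops customers rows that have no matching purchases rows

Fix: Use LEFT JOIN so parents without children still appear (COUNT(c.id) gives 0)

Corrected query:
SELECT p.name, COUNT(c.id) FROM customers p LEFT JOIN purchases c ON c.customer_id = p.id GROUP BY p.name

Result:
name  | COUNT(c.id)
------+------------
Alice | 1          
Bob   | 0          
Eve   | 3          
Frank | 3          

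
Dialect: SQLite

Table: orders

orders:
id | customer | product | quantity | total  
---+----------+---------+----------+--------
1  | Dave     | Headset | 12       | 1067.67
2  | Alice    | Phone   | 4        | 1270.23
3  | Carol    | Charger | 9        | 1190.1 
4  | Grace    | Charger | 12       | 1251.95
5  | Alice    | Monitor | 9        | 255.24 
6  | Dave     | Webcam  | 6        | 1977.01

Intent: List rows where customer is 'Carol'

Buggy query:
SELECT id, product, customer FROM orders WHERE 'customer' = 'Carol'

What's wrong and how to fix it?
Bug: 'customer' in single quotes is a string literal, not the column; the comparison is literal-vs-literal and never true

Fix: Remove the quotes around the column name (or use double quotes for an identifier)

Corrected query:
SELECT id, product, customer FROM orders WHERE customer = 'Carol'

Result:
id | product | customer
---+---------+---------
3  | Charger | Carol   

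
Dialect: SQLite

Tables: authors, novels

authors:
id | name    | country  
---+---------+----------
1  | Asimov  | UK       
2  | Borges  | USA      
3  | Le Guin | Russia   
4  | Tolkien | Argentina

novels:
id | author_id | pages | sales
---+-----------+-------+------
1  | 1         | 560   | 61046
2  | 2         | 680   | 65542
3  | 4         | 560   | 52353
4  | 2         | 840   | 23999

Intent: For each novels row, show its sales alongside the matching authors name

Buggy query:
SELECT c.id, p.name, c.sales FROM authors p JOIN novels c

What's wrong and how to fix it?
Bug: Missing join condition: each novels row is matched to all authors rows instead of just its own

Fix: Specify the join condition linking the foreign key to the parent id

Corrected query:
SELECT c.id, p.name, c.sales FROM authors p JOIN novels c ON c.author_id = p.id

Result:
id | name    | sales
---+---------+------
1  | Asimov  | 61046
2  | Borges  | 65542
3  | Tolkien | 52353
4  | Borges  | 23999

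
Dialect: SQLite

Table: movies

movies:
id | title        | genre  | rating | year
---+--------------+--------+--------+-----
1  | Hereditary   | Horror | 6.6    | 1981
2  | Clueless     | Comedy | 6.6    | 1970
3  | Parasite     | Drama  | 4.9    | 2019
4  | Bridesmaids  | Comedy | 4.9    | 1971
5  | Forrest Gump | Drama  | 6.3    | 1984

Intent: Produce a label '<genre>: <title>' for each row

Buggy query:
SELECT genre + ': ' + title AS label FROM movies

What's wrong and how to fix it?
Bug: SQLite uses || for string concatenation; + coerces text to numbers (yielding 0)

Fix: Use the || operator for string concatenation

Corrected query:
SELECT genre || ': ' || title AS label FROM movies

Result:
label              
-------------------
Horror: Hereditary 
Comedy: Clueless   
Drama: Parasite    
Comedy: Bridesmaids
Drama: Forrest Gump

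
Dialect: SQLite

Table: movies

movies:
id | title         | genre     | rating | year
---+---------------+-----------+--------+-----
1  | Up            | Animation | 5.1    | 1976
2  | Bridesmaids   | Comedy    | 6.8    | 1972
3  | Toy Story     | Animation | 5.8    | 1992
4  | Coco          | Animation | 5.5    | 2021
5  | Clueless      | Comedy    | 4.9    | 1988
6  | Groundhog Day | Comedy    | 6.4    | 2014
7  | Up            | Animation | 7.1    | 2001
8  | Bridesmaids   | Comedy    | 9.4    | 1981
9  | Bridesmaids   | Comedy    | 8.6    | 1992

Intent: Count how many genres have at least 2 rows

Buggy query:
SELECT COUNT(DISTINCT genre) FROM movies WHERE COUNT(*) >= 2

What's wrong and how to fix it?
Bug: WHERE filters individual rows, not groups, so a group-level COUNT is invalid there

Fix: Use a subquery that GROUPs and filters with HAVING, then count its rows

Corrected query:
SELECT COUNT(*) FROM (SELECT genre FROM movies GROUP BY genre HAVING COUNT(*) >= 2)

Result:
COUNT(*)
--------
2       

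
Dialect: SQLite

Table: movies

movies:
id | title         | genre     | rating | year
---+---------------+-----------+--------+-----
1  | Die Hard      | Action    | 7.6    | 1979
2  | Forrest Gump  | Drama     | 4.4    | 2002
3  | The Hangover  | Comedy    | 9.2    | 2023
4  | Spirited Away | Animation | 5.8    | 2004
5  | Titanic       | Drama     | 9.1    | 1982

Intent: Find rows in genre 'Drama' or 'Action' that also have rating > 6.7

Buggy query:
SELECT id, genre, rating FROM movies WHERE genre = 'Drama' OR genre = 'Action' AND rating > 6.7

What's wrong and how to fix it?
Bug: AND binds tighter than OR, so this parses as genre = 'Drama' OR (genre = 'Action' AND rating > 6.7)

Fix: Group the OR with parentheses (or use IN), then AND the threshold

Corrected query:
SELECT id, genre, rating FROM movies WHERE (genre = 'Drama' OR genre = 'Action') AND rating > 6.7

Result:
id | genre  | rating
---+--------+-------
1  | Action | 7.6   
5  | Drama  | 9.1   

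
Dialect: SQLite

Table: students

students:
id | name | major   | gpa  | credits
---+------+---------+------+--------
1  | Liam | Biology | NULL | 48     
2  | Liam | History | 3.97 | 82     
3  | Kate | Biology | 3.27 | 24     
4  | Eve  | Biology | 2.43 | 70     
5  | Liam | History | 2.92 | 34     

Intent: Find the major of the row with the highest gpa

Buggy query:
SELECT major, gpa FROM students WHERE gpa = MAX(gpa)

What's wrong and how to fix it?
Bug: MAX(gpa) is an aggregate and cannot be used directly in WHERE

Fix: Wrap MAX in a scalar subquery so WHERE compares against a single value

Corrected query:
SELECT major, gpa FROM students WHERE gpa = (SELECT MAX(gpa) FROM students)

Result:
major   | gpa 
--------+-----
History | 3.97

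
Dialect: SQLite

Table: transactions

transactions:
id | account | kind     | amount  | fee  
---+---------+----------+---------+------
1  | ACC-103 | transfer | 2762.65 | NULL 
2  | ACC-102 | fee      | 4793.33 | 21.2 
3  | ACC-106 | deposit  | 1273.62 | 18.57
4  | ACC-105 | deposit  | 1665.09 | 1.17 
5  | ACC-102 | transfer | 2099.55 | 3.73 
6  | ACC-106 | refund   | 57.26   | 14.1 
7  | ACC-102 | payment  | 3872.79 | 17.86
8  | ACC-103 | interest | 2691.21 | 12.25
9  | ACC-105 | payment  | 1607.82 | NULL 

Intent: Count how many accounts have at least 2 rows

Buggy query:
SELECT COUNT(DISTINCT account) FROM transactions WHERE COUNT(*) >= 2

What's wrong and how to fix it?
Bug: COUNT(*) cannot appear in WHERE; the per-group count doesn't exist yet

Fix: Group first with HAVING COUNT(*) >= 2, then COUNT the resulting groups

Corrected query:
SELECT COUNT(*) FROM (SELECT account FROM transactions GROUP BY account HAVING COUNT(*) >= 2)

Result:
COUNT(*)
--------
4       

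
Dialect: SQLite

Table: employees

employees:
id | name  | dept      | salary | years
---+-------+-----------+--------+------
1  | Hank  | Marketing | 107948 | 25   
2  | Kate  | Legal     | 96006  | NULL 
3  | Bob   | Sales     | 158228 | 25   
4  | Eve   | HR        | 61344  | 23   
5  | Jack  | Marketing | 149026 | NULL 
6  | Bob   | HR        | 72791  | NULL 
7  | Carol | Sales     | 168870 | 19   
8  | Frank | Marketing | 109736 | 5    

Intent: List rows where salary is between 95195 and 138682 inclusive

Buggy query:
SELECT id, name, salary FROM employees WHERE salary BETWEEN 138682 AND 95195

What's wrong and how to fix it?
Bug: The bounds are reversed; BETWEEN a AND b requires a <= b to match anything

Fix: Swap the bounds so the smaller value comes first

Corrected query:
SELECT id, name, salary FROM employees WHERE salary BETWEEN 95195 AND 138682

Result:
id | name  | salary
---+-------+-------
1  | Hank  | 107948
2  | Kate  | 96006 
8  | Frank | 109736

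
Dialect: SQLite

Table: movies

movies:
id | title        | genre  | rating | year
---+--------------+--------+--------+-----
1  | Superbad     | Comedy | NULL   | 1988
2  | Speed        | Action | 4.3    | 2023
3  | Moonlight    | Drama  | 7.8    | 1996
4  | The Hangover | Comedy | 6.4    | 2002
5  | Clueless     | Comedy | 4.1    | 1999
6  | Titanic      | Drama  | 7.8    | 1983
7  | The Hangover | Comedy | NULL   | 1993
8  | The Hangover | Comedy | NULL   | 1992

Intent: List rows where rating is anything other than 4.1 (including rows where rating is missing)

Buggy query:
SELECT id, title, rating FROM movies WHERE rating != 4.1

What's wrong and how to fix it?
Bug: 'rating != 4.1' is unknown when rating is NULL, so NULL rows are silently excluded

Fix: Add an explicit OR rating IS NULL to include the missing-value rows

Corrected query:
SELECT id, title, rating FROM movies WHERE rating != 4.1 OR rating IS NULL

Result:
id | title        | rating
---+--------------+-------
1  | Superbad     | NULL  
2  | Speed        | 4.3   
3  | Moonlight    | 7.8   
4  | The Hangover | 6.4   
6  | Titanic      | 7.8   
7  | The Hangover | NULL  
8  | The Hangover | NULL  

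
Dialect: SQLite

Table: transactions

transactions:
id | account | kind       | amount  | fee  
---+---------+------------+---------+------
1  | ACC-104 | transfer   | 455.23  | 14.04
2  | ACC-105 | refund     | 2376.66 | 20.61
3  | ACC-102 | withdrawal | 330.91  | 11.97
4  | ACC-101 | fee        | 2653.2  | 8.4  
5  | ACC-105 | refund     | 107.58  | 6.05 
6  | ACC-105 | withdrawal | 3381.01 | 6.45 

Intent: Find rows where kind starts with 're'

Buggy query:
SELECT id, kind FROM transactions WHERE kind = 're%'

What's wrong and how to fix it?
Bug: Wildcards only work with LIKE; '=' treats '%' as a literal character

Fix: Use LIKE for wildcard pattern matching

Corrected query:
SELECT id, kind FROM transactions WHERE kind LIKE 're%'

Result:
id | kind  
---+-------
2  | refund
5  | refund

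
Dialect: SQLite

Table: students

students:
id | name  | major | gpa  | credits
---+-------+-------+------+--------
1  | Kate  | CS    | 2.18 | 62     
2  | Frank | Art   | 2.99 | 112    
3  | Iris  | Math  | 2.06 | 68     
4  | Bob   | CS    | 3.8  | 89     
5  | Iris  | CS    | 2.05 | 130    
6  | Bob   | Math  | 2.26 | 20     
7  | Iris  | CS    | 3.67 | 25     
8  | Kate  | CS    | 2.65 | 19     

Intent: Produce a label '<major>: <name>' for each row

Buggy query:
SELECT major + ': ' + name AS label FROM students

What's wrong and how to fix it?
Bug: SQLite uses || for string concatenation; + coerces text to numbers (yielding 0)

Fix: Use the || operator for string concatenation

Corrected query:
SELECT major || ': ' || name AS label FROM students

Result:
label     
----------
CS: Kate  
Art: Frank
Math: Iris
CS: Bob   
CS: Iris  
Math: Bob 
CS: Iris  
CS: Kate  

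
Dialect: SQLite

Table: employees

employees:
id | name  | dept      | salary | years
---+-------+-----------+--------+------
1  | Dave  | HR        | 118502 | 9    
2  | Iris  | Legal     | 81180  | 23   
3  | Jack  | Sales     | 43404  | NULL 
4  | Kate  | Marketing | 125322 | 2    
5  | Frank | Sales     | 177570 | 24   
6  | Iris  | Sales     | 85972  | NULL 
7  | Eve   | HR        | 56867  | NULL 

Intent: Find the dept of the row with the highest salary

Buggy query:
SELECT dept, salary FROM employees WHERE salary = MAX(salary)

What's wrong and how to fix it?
Bug: MAX(salary) is an aggregate and cannot be used directly in WHERE

Fix: Use a subquery: WHERE salary = (SELECT MAX(salary) FROM employees)

Corrected query:
SELECT dept, salary FROM employees WHERE salary = (SELECT MAX(salary) FROM employees)

Result:
dept  | salary
------+-------
Sales | 177570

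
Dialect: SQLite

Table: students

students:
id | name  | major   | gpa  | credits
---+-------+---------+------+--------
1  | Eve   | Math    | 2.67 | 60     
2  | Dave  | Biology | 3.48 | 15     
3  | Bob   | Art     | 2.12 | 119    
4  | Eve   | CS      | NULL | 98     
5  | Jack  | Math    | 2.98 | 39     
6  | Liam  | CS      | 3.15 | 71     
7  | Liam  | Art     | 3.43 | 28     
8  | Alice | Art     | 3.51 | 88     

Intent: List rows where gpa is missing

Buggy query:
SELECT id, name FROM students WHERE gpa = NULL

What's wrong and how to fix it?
Bug: '= NULL' is always unknown in SQL three-valued logic, so no rows match

Fix: Use IS NULL to test for NULL

Corrected query:
SELECT id, name FROM students WHERE gpa IS NULL

Result:
id | name
---+-----
4  | Eve 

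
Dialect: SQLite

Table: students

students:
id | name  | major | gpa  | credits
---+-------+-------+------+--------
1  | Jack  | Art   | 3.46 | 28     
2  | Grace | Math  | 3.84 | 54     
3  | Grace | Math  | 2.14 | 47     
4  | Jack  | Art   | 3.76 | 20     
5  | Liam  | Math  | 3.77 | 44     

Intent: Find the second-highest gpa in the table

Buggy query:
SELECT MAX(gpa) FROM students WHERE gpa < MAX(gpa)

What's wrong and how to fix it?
Bug: The inner MAX is an aggregate inside WHERE, which is not allowed

Fix: Put the inner MAX in a scalar subquery

Corrected query:
SELECT MAX(gpa) FROM students WHERE gpa < (SELECT MAX(gpa) FROM students)

Result:
MAX(gpa)
--------
3.77    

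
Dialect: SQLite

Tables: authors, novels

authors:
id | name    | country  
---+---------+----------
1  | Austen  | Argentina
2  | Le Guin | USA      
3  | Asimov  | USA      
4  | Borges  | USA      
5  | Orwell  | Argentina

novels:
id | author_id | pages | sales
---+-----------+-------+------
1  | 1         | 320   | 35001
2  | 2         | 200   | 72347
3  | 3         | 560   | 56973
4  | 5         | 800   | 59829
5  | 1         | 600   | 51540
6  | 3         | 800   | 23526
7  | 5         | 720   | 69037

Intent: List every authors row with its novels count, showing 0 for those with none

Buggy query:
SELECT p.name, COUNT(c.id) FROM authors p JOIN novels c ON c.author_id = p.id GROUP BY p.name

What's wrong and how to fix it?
Bug: INNER JOIN drops authors rows that have no matching novels rows

Fix: Use LEFT JOIN so parents without children still appear (COUNT(c.id) gives 0)

Corrected query:
SELECT p.name, COUNT(c.id) FROM authors p LEFT JOIN novels c ON c.author_id = p.id GROUP BY p.name

Result:
name    | COUNT(c.id)
--------+------------
Asimov  | 2          
Austen  | 2          
Borges  | 0          
Le Guin | 1          
Orwell  | 2          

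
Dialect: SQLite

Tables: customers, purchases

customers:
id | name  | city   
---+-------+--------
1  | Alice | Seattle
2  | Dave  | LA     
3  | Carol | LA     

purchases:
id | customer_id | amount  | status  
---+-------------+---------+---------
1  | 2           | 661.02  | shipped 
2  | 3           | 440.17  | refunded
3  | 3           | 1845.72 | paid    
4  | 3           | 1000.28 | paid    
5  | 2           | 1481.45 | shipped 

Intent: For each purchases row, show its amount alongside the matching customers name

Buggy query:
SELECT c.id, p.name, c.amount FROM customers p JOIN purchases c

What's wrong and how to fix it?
Bug: JOIN with no ON clause produces a cartesian product; every purchases row pairs with every customers row

Fix: Specify the join condition linking the foreign key to the parent id

Corrected query:
SELECT c.id, p.name, c.amount FROM customers p JOIN purchases c ON c.customer_id = p.id

Result:
id | name  | amount 
---+-------+--------
1  | Dave  | 661.02 
2  | Carol | 440.17 
3  | Carol | 1845.72
4  | Carol | 1000.28
5  | Dave  | 1481.45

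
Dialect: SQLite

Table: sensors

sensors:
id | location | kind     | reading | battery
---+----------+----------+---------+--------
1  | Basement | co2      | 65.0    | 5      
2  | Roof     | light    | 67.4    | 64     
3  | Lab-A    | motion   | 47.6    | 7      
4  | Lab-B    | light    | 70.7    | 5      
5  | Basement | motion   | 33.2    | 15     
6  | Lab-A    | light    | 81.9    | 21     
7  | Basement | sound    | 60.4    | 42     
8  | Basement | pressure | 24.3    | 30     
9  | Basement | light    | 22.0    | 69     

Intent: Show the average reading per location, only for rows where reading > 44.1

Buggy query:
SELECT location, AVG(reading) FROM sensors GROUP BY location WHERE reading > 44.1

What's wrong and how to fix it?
Bug: WHERE cannot follow GROUP BY

Fix: Place WHERE between FROM and GROUP BY

Corrected query:
SELECT location, AVG(reading) FROM sensors WHERE reading > 44.1 GROUP BY location

Result:
location | AVG(reading)
---------+-------------
Basement | 62.7        
Lab-A    | 64.75       
Lab-B    | 70.7        
Roof     | 67.4        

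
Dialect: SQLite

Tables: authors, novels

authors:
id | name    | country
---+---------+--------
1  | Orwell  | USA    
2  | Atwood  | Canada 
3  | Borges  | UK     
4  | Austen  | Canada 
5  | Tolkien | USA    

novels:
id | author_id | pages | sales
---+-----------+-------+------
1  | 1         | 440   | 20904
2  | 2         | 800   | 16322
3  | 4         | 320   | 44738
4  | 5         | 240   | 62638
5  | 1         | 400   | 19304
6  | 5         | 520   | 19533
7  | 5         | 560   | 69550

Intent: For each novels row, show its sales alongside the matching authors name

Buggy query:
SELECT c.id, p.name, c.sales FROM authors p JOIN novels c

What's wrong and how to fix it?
Bug: JOIN with no ON clause produces a cartesian product; every novels row pairs with every authors row

Fix: Add ON c.author_id = p.id to the JOIN

Corrected query:
SELECT c.id, p.name, c.sales FROM authors p JOIN novels c ON c.author_id = p.id

Result:
id | name    | sales
---+---------+------
1  | Orwell  | 20904
2  | Atwood  | 16322
3  | Austen  | 44738
4  | Tolkien | 62638
5  | Orwell  | 19304
6  | Tolkien | 19533
7  | Tolkien | 69550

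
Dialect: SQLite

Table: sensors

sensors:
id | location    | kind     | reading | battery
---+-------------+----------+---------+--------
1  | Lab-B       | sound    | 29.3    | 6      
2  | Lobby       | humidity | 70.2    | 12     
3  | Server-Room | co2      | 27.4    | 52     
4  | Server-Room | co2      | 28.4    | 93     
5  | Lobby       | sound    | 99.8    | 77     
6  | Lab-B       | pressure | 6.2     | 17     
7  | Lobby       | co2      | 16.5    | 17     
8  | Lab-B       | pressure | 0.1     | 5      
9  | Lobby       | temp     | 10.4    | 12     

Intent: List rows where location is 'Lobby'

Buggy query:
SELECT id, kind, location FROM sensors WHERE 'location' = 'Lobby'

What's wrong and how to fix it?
Bug: Single quotes denote string literals in SQL; the column name is being compared as a constant string

Fix: Reference the column as location without single quotes

Corrected query:
SELECT id, kind, location FROM sensors WHERE location = 'Lobby'

Result:
id | kind     | location
---+----------+---------
2  | humidity | Lobby   
5  | sound    | Lobby   
7  | co2      | Lobby   
9  | temp     | Lobby   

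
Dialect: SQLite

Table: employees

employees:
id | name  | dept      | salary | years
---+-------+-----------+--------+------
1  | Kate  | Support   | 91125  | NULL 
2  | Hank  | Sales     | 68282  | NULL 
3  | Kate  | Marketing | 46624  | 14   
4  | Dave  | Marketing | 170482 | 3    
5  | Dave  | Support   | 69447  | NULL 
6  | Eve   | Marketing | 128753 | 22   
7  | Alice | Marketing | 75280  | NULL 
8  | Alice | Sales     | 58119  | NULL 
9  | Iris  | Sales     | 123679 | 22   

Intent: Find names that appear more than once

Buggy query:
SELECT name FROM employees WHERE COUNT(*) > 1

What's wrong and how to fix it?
Bug: WHERE can't reference COUNT(*); aggregates are computed after WHERE

Fix: Group first, then use HAVING for the count condition

Corrected query:
SELECT name FROM employees GROUP BY name HAVING COUNT(*) > 1

Result:
name 
-----
Alice
Dave 
Kate 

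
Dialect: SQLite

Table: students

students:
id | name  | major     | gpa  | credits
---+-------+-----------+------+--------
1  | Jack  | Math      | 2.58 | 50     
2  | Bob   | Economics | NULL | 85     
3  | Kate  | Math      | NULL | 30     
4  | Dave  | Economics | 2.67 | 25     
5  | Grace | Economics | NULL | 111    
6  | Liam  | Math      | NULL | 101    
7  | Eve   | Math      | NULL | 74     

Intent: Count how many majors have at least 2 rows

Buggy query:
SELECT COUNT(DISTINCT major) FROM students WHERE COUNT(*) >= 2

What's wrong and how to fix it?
Bug: COUNT(*) cannot appear in WHERE; the per-group count doesn't exist yet

Fix: Use a subquery that GROUPs and filters with HAVING, then count its rows

Corrected query:
SELECT COUNT(*) FROM (SELECT major FROM students GROUP BY major HAVING COUNT(*) >= 2)

Result:
COUNT(*)
--------
2       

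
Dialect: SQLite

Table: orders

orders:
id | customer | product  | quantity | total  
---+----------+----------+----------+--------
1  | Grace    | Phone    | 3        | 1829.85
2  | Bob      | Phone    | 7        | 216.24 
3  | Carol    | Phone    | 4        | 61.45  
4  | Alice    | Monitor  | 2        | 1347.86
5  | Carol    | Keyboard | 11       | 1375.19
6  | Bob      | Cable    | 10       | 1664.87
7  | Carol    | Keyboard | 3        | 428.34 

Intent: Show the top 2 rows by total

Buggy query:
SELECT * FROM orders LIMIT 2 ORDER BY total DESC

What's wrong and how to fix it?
Bug: ORDER BY cannot follow LIMIT; LIMIT is the final clause

Fix: Sort with ORDER BY, then apply LIMIT

Corrected query:
SELECT * FROM orders ORDER BY total DESC LIMIT 2

Result:
id | customer | product | quantity | total  
---+----------+---------+----------+--------
1  | Grace    | Phone   | 3        | 1829.85
6  | Bob      | Cable   | 10       | 1664.87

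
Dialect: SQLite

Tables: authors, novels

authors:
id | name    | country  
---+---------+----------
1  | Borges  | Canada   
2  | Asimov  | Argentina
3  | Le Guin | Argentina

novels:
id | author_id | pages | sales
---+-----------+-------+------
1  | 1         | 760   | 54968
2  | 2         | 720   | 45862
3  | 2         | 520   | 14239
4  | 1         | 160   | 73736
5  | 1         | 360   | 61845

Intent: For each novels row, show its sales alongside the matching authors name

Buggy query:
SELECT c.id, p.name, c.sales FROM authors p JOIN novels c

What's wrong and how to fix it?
Bug: Missing join condition: each novels row is matched to all authors rows instead of just its own

Fix: Add ON c.author_id = p.id to the JOIN

Corrected query:
SELECT c.id, p.name, c.sales FROM authors p JOIN novels c ON c.author_id = p.id

Result:
id | name   | sales
---+--------+------
1  | Borges | 54968
2  | Asimov | 45862
3  | Asimov | 14239
4  | Borges | 73736
5  | Borges | 61845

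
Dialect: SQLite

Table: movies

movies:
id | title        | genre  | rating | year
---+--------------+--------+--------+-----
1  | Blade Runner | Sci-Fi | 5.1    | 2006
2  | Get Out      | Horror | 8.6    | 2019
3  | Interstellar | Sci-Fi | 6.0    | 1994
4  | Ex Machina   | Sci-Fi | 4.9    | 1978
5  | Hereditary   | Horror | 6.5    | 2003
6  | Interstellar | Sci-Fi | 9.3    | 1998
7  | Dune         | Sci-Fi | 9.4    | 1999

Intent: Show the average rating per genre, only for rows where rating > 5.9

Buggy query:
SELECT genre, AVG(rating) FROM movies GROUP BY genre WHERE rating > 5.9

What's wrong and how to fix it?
Bug: Row-level WHERE must come before GROUP BY in the clause order

Fix: Move the WHERE clause before GROUP BY

Corrected query:
SELECT genre, AVG(rating) FROM movies WHERE rating > 5.9 GROUP BY genre

Result:
genre  | AVG(rating)
-------+------------
Horror | 7.55       
Sci-Fi | 8.233333   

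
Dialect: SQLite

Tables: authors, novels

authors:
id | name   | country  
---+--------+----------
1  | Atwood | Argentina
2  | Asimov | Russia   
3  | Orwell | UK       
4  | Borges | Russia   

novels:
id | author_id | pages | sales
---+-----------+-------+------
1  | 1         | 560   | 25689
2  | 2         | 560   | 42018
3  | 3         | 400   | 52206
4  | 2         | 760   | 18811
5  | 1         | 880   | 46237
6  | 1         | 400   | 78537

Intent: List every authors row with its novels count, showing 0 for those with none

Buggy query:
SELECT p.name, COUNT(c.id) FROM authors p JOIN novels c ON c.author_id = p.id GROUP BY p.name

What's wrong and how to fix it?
Bug: An inner join excludes parents with zero children

Fix: Use LEFT JOIN so parents without children still appear (COUNT(c.id) gives 0)

Corrected query:
SELECT p.name, COUNT(c.id) FROM authors p LEFT JOIN novels c ON c.author_id = p.id GROUP BY p.name

Result:
name   | COUNT(c.id)
-------+------------
Asimov | 2          
Atwood | 3          
Borges | 0          
Orwell | 1          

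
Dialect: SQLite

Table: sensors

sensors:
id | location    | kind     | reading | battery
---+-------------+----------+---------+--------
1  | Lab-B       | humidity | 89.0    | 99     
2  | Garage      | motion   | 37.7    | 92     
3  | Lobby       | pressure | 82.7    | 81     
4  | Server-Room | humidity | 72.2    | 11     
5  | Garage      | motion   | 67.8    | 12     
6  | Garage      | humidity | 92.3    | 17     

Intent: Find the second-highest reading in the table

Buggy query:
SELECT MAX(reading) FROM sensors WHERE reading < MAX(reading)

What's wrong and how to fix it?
Bug: MAX(reading) on the right of the comparison is an aggregate-in-WHERE error

Fix: Put the inner MAX in a scalar subquery

Corrected query:
SELECT MAX(reading) FROM sensors WHERE reading < (SELECT MAX(reading) FROM sensors)

Result:
MAX(reading)
------------
89          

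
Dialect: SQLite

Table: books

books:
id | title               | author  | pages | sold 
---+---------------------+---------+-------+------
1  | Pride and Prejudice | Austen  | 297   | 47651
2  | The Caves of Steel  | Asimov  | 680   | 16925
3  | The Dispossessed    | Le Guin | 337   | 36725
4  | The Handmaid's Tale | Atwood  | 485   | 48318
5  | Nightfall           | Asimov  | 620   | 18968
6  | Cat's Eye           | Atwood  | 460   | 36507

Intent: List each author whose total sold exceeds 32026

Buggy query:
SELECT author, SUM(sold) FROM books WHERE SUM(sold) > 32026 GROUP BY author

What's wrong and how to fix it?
Bug: WHERE runs before GROUP BY, so aggregates aren't available there

Fix: Move the aggregate condition to a HAVING clause

Corrected query:
SELECT author, SUM(sold) FROM books GROUP BY author HAVING SUM(sold) > 32026

Result:
author  | SUM(sold)
--------+----------
Asimov  | 35893    
Atwood  | 84825    
Austen  | 47651    
Le Guin | 36725    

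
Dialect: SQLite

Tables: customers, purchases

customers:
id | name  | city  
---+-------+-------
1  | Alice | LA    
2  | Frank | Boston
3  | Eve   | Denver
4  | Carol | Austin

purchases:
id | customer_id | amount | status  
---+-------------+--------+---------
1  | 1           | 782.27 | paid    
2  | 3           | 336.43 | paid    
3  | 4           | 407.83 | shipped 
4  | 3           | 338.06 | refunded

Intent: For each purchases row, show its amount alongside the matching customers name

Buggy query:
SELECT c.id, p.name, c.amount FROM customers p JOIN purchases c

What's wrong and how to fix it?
Bug: JOIN with no ON clause produces a cartesian product; every purchases row pairs with every customers row

Fix: Specify the join condition linking the foreign key to the parent id

Corrected query:
SELECT c.id, p.name, c.amount FROM customers p JOIN purchases c ON c.customer_id = p.id

Result:
id | name  | amount
---+-------+-------
1  | Alice | 782.27
2  | Eve   | 336.43
3  | Carol | 407.83
4  | Eve   | 338.06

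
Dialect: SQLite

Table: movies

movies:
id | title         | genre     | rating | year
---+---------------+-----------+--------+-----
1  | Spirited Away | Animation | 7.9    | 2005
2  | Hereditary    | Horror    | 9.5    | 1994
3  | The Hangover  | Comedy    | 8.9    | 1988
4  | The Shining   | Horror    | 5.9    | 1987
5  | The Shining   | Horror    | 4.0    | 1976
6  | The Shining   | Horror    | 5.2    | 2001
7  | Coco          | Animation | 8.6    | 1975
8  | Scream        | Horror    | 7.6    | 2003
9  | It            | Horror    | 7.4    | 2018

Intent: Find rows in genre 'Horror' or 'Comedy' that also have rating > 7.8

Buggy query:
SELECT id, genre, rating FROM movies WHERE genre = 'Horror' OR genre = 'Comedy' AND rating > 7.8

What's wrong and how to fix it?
Bug: AND binds tighter than OR, so this parses as genre = 'Horror' OR (genre = 'Comedy' AND rating > 7.8)

Fix: Add parentheses around the OR so the AND applies to both alternatives

Corrected query:
SELECT id, genre, rating FROM movies WHERE (genre = 'Horror' OR genre = 'Comedy') AND rating > 7.8

Result:
id | genre  | rating
---+--------+-------
2  | Horror | 9.5   
3  | Comedy | 8.9   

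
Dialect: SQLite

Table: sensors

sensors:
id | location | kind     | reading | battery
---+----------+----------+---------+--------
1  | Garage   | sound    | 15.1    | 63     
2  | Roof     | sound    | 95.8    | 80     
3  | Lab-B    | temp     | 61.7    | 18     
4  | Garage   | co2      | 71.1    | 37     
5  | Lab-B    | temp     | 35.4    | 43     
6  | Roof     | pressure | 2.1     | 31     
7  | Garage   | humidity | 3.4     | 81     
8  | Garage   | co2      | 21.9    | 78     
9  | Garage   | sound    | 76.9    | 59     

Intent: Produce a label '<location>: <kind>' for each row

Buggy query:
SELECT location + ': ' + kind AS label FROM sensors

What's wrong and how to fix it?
Bug: SQLite uses || for string concatenation; + coerces text to numbers (yielding 0)

Fix: Replace + with || to concatenate text

Corrected query:
SELECT location || ': ' || kind AS label FROM sensors

Result:
label           
----------------
Garage: sound   
Roof: sound     
Lab-B: temp     
Garage: co2     
Lab-B: temp     
Roof: pressure  
Garage: humidity
Garage: co2     
Garage: sound   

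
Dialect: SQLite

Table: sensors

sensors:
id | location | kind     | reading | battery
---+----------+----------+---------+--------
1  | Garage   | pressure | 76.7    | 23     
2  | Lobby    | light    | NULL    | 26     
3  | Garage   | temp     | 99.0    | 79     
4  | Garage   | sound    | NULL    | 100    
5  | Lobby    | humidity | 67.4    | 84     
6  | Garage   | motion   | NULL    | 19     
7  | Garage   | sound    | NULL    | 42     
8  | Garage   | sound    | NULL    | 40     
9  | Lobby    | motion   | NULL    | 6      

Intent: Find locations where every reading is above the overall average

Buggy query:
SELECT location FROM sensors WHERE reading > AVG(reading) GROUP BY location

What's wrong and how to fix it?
Bug: WHERE evaluates per row before aggregation, so AVG() is unavailable

Fix: Use a subquery for AVG and a HAVING MIN(...) filter so the condition holds for every row in the group

Corrected query:
SELECT location FROM sensors GROUP BY location HAVING MIN(reading) > (SELECT AVG(reading) FROM sensors)

Result:
(no rows)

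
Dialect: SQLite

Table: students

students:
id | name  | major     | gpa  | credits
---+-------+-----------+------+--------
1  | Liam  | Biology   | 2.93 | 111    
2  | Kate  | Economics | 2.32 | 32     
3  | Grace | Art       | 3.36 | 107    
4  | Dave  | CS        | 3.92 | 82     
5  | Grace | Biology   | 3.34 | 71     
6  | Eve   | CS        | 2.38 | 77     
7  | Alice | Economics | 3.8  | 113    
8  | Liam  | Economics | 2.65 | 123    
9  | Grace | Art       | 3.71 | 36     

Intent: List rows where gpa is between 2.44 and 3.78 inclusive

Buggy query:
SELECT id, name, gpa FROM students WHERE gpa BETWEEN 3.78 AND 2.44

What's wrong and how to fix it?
Bug: The bounds are reversed; BETWEEN a AND b requires a <= b to match anything

Fix: Write BETWEEN 2.44 AND 3.78

Corrected query:
SELECT id, name, gpa FROM students WHERE gpa BETWEEN 2.44 AND 3.78

Result:
id | name  | gpa 
---+-------+-----
1  | Liam  | 2.93
3  | Grace | 3.36
5  | Grace | 3.34
8  | Liam  | 2.65
9  | Grace | 3.71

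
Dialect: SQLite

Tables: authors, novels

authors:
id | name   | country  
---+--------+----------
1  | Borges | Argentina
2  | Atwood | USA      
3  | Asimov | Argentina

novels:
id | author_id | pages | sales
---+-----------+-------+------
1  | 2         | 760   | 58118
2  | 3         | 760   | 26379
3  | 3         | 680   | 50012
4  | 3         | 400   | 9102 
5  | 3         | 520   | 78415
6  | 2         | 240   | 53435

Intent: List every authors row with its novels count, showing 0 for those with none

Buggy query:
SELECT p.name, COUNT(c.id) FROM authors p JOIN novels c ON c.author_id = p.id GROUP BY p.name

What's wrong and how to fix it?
Bug: INNER JOIN drops authors rows that have no matching novels rows

Fix: Switch to LEFT JOIN to retain unmatched parent rows

Corrected query:
SELECT p.name, COUNT(c.id) FROM authors p LEFT JOIN novels c ON c.author_id = p.id GROUP BY p.name

Result:
name   | COUNT(c.id)
-------+------------
Asimov | 4          
Atwood | 2          
Borges | 0          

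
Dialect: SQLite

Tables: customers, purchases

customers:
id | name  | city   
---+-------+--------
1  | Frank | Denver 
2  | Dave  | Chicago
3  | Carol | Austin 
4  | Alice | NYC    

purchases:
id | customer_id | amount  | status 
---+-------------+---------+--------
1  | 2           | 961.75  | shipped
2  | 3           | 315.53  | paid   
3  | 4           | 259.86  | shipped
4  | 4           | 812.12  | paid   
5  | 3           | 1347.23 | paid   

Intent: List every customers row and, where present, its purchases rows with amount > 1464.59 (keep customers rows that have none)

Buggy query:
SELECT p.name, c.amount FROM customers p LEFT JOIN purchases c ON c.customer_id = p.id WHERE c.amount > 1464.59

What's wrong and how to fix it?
Bug: Filtering c.amount in WHERE discards the NULL rows produced by LEFT JOIN, turning it into an inner join

Fix: Put 'c.amount > 1464.59' in the JOIN's ON clause instead of WHERE

Corrected query:
SELECT p.name, c.amount FROM customers p LEFT JOIN purchases c ON c.customer_id = p.id AND c.amount > 1464.59

Result:
name  | amount
------+-------
Frank | NULL  
Dave  | NULL  
Carol | NULL  
Alice | NULL  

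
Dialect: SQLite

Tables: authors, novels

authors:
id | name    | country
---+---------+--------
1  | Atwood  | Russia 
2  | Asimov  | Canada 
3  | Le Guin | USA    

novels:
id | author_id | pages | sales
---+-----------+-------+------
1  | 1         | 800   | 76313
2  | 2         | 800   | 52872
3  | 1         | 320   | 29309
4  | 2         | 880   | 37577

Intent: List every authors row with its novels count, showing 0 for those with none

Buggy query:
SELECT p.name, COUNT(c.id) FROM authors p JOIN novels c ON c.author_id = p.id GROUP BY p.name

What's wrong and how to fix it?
Bug: An inner join excludes parents with zero children

Fix: Switch to LEFT JOIN to retain unmatched parent rows

Corrected query:
SELECT p.name, COUNT(c.id) FROM authors p LEFT JOIN novels c ON c.author_id = p.id GROUP BY p.name

Result:
name    | COUNT(c.id)
--------+------------
Asimov  | 2          
Atwood  | 2          
Le Guin | 0          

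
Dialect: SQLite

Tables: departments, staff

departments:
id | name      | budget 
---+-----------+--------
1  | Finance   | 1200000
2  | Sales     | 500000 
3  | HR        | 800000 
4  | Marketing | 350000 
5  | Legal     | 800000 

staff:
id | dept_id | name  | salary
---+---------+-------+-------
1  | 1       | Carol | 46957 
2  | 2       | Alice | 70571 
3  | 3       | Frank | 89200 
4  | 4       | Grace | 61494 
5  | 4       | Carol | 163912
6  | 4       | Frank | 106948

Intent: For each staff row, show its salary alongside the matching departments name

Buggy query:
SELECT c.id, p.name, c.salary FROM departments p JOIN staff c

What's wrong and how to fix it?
Bug: Missing join condition: each staff row is matched to all departments rows instead of just its own

Fix: Add ON c.dept_id = p.id to the JOIN

Corrected query:
SELECT c.id, p.name, c.salary FROM departments p JOIN staff c ON c.dept_id = p.id

Result:
id | name      | salary
---+-----------+-------
1  | Finance   | 46957 
2  | Sales     | 70571 
3  | HR        | 89200 
4  | Marketing | 61494 
5  | Marketing | 163912
6  | Marketing | 106948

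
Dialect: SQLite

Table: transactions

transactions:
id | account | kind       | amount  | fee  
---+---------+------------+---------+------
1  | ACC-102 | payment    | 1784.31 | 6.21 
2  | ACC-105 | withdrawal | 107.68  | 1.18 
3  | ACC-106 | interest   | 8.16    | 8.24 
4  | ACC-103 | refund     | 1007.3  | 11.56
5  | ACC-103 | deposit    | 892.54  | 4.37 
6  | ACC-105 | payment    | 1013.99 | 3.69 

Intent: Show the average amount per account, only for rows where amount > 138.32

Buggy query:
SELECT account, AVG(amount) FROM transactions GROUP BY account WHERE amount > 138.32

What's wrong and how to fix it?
Bug: WHERE cannot follow GROUP BY

Fix: Place WHERE between FROM and GROUP BY

Corrected query:
SELECT account, AVG(amount) FROM transactions WHERE amount > 138.32 GROUP BY account

Result:
account | AVG(amount)
--------+------------
ACC-102 | 1784.31    
ACC-103 | 949.92     
ACC-105 | 1013.99    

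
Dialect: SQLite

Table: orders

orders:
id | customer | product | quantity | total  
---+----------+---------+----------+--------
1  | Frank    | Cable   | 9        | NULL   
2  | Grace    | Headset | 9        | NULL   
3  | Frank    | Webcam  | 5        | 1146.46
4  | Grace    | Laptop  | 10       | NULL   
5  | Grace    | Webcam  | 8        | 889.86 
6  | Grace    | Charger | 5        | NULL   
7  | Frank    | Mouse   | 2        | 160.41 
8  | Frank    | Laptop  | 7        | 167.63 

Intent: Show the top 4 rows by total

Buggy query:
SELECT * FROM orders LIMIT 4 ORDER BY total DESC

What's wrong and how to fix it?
Bug: LIMIT must come after ORDER BY

Fix: Swap the clauses: ORDER BY first, then LIMIT

Corrected query:
SELECT * FROM orders ORDER BY total DESC LIMIT 4

Result:
id | customer | product | quantity | total  
---+----------+---------+----------+--------
3  | Frank    | Webcam  | 5        | 1146.46
5  | Grace    | Webcam  | 8        | 889.86 
8  | Frank    | Laptop  | 7        | 167.63 
7  | Frank    | Mouse   | 2        | 160.41 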